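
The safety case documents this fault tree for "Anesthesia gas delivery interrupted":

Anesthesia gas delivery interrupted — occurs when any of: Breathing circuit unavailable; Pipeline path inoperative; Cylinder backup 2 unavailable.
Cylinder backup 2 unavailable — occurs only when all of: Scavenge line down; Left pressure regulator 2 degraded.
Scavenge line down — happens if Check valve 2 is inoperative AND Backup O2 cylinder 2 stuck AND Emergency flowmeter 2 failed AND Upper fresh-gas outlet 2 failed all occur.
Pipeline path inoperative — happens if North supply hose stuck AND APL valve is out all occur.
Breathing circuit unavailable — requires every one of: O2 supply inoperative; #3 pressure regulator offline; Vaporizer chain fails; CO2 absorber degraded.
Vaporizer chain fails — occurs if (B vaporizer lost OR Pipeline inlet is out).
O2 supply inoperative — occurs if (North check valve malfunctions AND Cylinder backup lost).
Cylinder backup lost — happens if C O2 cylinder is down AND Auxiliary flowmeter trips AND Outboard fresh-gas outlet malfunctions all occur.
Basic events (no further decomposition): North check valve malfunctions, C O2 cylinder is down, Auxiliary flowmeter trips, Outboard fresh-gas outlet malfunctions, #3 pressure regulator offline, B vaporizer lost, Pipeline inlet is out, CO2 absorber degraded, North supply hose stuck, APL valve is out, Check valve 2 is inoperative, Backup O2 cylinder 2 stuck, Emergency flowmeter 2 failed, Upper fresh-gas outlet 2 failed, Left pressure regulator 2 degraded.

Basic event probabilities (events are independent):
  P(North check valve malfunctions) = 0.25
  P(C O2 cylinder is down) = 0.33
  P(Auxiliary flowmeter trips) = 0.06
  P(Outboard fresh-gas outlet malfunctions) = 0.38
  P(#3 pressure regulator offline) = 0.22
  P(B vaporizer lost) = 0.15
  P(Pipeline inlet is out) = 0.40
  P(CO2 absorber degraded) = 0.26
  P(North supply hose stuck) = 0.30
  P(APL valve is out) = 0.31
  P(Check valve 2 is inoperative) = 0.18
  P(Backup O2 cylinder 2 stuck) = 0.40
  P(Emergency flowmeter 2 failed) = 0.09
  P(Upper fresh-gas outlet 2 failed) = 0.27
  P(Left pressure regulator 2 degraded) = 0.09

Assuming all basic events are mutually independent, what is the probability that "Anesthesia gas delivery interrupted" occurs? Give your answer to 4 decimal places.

P(Cylinder backup lost) [AND] = 0.33 × 0.06 × 0.38 = 0.007524
P(O2 supply inoperative) [AND] = 0.25 × 0.007524 = 0.001881
P(Vaporizer chain fails) [OR] = 1 − (1−0.15) × (1−0.40) = 0.490000
P(Breathing circuit unavailable) [AND] = 0.001881 × 0.22 × 0.490000 × 0.26 = 0.000053
P(Pipeline path inoperative) [AND] = 0.30 × 0.31 = 0.093000
P(Scavenge line down) [AND] = 0.18 × 0.40 × 0.09 × 0.27 = 0.001750
P(Cylinder backup 2 unavailable) [AND] = 0.001750 × 0.09 = 0.000158
P(Anesthesia gas delivery interrupted) [OR] = 1 − (1−0.000053) × (1−0.093000) × (1−0.000158) = 0.093191
Rounded to 4 decimal places: P(Anesthesia gas delivery interrupted) ≈ 0.0932.

0.0932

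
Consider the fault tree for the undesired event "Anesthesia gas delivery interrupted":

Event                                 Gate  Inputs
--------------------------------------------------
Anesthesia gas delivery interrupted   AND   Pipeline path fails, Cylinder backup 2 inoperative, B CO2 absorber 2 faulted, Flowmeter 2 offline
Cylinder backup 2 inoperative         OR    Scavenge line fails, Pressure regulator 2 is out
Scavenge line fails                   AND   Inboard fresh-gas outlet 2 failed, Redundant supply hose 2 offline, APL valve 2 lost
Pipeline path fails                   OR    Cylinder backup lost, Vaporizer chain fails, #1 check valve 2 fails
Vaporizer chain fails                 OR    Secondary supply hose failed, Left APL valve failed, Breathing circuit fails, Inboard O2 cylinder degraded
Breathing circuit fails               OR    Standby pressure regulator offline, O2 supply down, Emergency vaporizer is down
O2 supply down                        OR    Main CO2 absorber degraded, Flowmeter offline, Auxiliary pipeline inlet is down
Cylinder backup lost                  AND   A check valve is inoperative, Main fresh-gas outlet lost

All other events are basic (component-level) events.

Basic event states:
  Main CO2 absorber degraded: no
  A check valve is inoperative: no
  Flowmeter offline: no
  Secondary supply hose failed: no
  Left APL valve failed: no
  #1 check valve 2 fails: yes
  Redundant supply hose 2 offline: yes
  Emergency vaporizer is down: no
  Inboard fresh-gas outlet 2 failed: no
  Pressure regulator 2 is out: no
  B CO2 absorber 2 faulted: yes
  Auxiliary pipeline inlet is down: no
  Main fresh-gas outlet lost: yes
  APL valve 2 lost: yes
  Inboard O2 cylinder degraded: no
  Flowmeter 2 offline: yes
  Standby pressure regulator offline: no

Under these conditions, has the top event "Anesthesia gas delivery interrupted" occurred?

No

Cylinder backup lost [AND]: A check valve is inoperative=not, Main fresh-gas outlet lost=occurs → not all inputs occur → does not occur.
O2 supply down [OR]: Main CO2 absorber degraded=not, Flowmeter offline=not, Auxiliary pipeline inlet is down=not → no input occurs → does not occur.
Breathing circuit fails [OR]: Standby pressure regulator offline=not, O2 supply down=not, Emergency vaporizer is down=not → no input occurs → does not occur.
Vaporizer chain fails [OR]: Secondary supply hose failed=not, Left APL valve failed=not, Breathing circuit fails=not, Inboard O2 cylinder degraded=not → no input occurs → does not occur.
Pipeline path fails [OR]: Cylinder backup lost=not, Vaporizer chain fails=not, #1 check valve 2 fails=occurs → at least one input occurs → occurs.
Scavenge line fails [AND]: Inboard fresh-gas outlet 2 failed=not, Redundant supply hose 2 offline=occurs, APL valve 2 lost=occurs → not all inputs occur → does not occur.
Cylinder backup 2 inoperative [OR]: Scavenge line fails=not, Pressure regulator 2 is out=not → no input occurs → does not occur.
Anesthesia gas delivery interrupted [AND]: Pipeline path fails=occurs, Cylinder backup 2 inoperative=not, B CO2 absorber 2 faulted=occurs, Flowmeter 2 offline=occurs → not all inputs occur → does not occur.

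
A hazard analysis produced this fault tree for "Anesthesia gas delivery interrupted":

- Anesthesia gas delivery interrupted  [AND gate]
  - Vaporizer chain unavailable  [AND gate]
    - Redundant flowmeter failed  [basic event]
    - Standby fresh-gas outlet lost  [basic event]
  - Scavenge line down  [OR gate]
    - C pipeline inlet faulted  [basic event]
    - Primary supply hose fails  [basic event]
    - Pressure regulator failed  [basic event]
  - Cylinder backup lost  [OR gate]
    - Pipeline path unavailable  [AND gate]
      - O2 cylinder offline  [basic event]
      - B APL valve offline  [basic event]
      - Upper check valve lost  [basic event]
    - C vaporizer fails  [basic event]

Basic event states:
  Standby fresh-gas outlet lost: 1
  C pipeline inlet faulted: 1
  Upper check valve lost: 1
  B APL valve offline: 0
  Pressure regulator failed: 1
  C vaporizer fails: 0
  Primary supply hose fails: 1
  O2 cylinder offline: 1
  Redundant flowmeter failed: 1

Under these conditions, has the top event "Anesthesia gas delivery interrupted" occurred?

Vaporizer chain unavailable [AND]: Redundant flowmeter failed=occurs, Standby fresh-gas outlet lost=occurs → all inputs occur → occurs.
Scavenge line down [OR]: C pipeline inlet faulted=occurs, Primary supply hose fails=occurs, Pressure regulator failed=occurs → at least one input occurs → occurs.
Pipeline path unavailable [AND]: O2 cylinder offline=occurs, B APL valve offline=not, Upper check valve lost=occurs → not all inputs occur → does not occur.
Cylinder backup lost [OR]: Pipeline path unavailable=not, C vaporizer fails=not → no input occurs → does not occur.
Anesthesia gas delivery interrupted [AND]: Vaporizer chain unavailable=occurs, Scavenge line down=occurs, Cylinder backup lost=not → not all inputs occur → does not occur.

No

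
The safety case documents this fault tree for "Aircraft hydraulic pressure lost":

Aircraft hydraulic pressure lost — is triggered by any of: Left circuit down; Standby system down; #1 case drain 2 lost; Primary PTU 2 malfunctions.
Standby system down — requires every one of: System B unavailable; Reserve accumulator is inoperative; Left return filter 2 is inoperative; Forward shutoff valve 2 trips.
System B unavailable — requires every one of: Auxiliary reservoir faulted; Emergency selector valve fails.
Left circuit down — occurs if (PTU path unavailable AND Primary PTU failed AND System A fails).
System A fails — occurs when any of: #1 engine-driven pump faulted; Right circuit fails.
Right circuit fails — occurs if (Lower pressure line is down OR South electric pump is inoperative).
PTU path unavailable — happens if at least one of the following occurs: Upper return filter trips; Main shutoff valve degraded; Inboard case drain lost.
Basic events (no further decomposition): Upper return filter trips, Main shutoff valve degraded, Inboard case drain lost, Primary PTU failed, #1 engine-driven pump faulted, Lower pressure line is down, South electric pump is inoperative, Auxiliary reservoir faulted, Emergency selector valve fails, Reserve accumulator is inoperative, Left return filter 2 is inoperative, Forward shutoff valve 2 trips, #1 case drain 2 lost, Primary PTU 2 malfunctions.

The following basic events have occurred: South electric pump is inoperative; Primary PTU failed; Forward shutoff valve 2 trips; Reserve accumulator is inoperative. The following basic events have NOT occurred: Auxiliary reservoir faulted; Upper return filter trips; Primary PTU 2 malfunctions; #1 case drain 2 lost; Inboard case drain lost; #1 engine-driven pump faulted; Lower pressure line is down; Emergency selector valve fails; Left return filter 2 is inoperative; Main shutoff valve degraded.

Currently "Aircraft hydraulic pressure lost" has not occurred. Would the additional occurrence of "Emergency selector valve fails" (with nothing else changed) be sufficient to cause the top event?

Counterfactual: set "Emergency selector valve fails" to occurred.
PTU path unavailable [OR]: Upper return filter trips=not, Main shutoff valve degraded=not, Inboard case drain lost=not → no input occurs → does not occur.
Right circuit fails [OR]: Lower pressure line is down=not, South electric pump is inoperative=occurs → at least one input occurs → occurs.
System A fails [OR]: #1 engine-driven pump faulted=not, Right circuit fails=occurs → at least one input occurs → occurs.
Left circuit down [AND]: PTU path unavailable=not, Primary PTU failed=occurs, System A fails=occurs → not all inputs occur → does not occur.
System B unavailable [AND]: Auxiliary reservoir faulted=not, Emergency selector valve fails=occurs → not all inputs occur → does not occur.
Standby system down [AND]: System B unavailable=not, Reserve accumulator is inoperative=occurs, Left return filter 2 is inoperative=not, Forward shutoff valve 2 trips=occurs → not all inputs occur → does not occur.
Aircraft hydraulic pressure lost [OR]: Left circuit down=not, Standby system down=not, #1 case drain 2 lost=not, Primary PTU 2 malfunctions=not → no input occurs → does not occur.

No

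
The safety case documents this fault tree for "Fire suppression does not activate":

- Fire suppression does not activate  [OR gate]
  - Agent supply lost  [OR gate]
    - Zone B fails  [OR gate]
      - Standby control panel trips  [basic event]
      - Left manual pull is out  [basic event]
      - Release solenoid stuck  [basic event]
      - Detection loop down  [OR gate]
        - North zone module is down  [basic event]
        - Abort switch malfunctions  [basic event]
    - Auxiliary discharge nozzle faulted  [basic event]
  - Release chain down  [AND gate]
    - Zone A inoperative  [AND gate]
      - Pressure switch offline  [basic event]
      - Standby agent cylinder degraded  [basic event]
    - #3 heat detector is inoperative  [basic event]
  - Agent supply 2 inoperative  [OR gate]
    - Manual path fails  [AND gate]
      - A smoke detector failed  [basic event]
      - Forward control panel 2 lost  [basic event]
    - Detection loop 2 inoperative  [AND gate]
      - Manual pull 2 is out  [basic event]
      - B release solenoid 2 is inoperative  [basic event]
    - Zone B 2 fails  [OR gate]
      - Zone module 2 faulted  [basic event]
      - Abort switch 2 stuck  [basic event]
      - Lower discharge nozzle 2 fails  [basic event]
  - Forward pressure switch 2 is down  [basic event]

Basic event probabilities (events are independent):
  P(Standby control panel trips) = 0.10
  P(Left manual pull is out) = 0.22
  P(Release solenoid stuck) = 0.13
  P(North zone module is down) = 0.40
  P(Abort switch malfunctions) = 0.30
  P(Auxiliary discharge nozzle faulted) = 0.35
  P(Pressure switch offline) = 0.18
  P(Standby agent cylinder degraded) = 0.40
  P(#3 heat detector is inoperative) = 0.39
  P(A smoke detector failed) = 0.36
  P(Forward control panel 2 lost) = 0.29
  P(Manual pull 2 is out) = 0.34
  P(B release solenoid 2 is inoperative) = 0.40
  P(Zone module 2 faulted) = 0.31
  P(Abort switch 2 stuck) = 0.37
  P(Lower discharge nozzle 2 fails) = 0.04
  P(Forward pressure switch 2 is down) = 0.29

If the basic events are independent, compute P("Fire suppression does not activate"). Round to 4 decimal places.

P(Detection loop down) [OR] = 1 − (1−0.40) × (1−0.30) = 0.580000
P(Zone B fails) [OR] = 1 − (1−0.10) × (1−0.22) × (1−0.13) × (1−0.580000) = 0.743489
P(Agent supply lost) [OR] = 1 − (1−0.743489) × (1−0.35) = 0.833268
P(Zone A inoperative) [AND] = 0.18 × 0.40 = 0.072000
P(Release chain down) [AND] = 0.072000 × 0.39 = 0.028080
P(Manual path fails) [AND] = 0.36 × 0.29 = 0.104400
P(Detection loop 2 inoperative) [AND] = 0.34 × 0.40 = 0.136000
P(Zone B 2 fails) [OR] = 1 − (1−0.31) × (1−0.37) × (1−0.04) = 0.582688
P(Agent supply 2 inoperative) [OR] = 1 − (1−0.104400) × (1−0.136000) × (1−0.582688) = 0.677085
P(Fire suppression does not activate) [OR] = 1 − (1−0.833268) × (1−0.028080) × (1−0.677085) × (1−0.29) = 0.962847
Rounded to 4 decimal places: P(Fire suppression does not activate) ≈ 0.9628.

0.9628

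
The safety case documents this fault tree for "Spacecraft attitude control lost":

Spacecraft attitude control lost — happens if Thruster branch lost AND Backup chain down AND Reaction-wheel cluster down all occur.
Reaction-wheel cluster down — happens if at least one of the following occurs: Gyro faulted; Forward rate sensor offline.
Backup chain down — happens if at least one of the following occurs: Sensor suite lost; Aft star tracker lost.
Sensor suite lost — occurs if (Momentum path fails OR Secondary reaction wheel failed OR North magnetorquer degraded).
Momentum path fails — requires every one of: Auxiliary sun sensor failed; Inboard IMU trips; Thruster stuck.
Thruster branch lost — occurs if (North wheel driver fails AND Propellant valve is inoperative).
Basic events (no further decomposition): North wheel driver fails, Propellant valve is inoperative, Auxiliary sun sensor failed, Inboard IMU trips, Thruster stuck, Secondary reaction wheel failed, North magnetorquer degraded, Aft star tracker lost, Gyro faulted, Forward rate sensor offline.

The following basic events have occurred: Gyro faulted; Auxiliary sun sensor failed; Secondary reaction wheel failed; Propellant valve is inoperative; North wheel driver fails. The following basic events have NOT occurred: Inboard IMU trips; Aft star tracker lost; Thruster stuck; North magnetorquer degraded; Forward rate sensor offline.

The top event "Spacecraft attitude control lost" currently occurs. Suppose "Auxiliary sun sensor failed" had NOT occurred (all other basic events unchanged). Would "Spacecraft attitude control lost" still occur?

Counterfactual: set "Auxiliary sun sensor failed" to not occurred.
Thruster branch lost [AND]: North wheel driver fails=occurs, Propellant valve is inoperative=occurs → all inputs occur → occurs.
Momentum path fails [AND]: Auxiliary sun sensor failed=not, Inboard IMU trips=not, Thruster stuck=not → not all inputs occur → does not occur.
Sensor suite lost [OR]: Momentum path fails=not, Secondary reaction wheel failed=occurs, North magnetorquer degraded=not → at least one input occurs → occurs.
Backup chain down [OR]: Sensor suite lost=occurs, Aft star tracker lost=not → at least one input occurs → occurs.
Reaction-wheel cluster down [OR]: Gyro faulted=occurs, Forward rate sensor offline=not → at least one input occurs → occurs.
Spacecraft attitude control lost [AND]: Thruster branch lost=occurs, Backup chain down=occurs, Reaction-wheel cluster down=occurs → all inputs occur → occurs.

Yes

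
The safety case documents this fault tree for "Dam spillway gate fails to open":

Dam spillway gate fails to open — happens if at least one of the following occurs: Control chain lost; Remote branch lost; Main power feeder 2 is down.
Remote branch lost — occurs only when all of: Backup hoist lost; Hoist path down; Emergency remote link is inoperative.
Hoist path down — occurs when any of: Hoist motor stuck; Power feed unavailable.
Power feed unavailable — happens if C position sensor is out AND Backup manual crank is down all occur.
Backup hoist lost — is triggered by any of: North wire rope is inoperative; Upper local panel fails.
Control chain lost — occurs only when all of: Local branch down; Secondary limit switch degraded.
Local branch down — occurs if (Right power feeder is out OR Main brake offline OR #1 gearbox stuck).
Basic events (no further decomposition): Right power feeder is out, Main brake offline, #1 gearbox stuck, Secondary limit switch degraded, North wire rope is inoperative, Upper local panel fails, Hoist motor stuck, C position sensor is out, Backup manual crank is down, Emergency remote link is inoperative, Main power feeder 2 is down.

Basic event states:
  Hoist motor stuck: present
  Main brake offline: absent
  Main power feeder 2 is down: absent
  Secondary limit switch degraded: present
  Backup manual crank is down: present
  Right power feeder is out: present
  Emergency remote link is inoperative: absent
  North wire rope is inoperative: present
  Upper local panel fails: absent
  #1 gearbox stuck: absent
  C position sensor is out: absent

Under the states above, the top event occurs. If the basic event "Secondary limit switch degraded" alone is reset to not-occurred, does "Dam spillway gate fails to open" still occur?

No

Counterfactual: set "Secondary limit switch degraded" to not occurred.
Local branch down [OR]: Right power feeder is out=occurs, Main brake offline=not, #1 gearbox stuck=not → at least one input occurs → occurs.
Control chain lost [AND]: Local branch down=occurs, Secondary limit switch degraded=not → not all inputs occur → does not occur.
Backup hoist lost [OR]: North wire rope is inoperative=occurs, Upper local panel fails=not → at least one input occurs → occurs.
Power feed unavailable [AND]: C position sensor is out=not, Backup manual crank is down=occurs → not all inputs occur → does not occur.
Hoist path down [OR]: Hoist motor stuck=occurs, Power feed unavailable=not → at least one input occurs → occurs.
Remote branch lost [AND]: Backup hoist lost=occurs, Hoist path down=occurs, Emergency remote link is inoperative=not → not all inputs occur → does not occur.
Dam spillway gate fails to open [OR]: Control chain lost=not, Remote branch lost=not, Main power feeder 2 is down=not → no input occurs → does not occur.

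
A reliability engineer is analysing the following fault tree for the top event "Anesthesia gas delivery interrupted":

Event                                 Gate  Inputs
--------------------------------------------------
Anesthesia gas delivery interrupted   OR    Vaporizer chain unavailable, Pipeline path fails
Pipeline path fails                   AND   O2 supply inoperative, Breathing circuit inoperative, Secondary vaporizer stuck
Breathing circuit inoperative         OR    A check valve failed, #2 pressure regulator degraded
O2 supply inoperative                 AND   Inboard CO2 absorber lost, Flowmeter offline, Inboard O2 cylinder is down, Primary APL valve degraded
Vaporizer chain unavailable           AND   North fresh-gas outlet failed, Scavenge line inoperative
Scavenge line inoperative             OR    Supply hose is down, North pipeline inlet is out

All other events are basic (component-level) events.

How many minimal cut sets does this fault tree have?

Scavenge line inoperative [OR]: union of children's cut sets → 2 cut set(s).
Vaporizer chain unavailable [AND]: one cut set from each child combined → 1 × 2 = 2 cut set(s).
O2 supply inoperative [AND]: one cut set from each child combined → 1 × 1 × 1 × 1 = 1 cut set(s).
Breathing circuit inoperative [OR]: union of children's cut sets → 2 cut set(s).
Pipeline path fails [AND]: one cut set from each child combined → 1 × 2 × 1 = 2 cut set(s).
Anesthesia gas delivery interrupted [OR]: union of children's cut sets → 4 cut set(s).
Minimal cut sets: {North fresh-gas outlet failed, Supply hose is down}; {North fresh-gas outlet failed, North pipeline inlet is out}; {A check valve failed, Flowmeter offline, Inboard CO2 absorber lost, Inboard O2 cylinder is down, Primary APL valve degraded, Secondary vaporizer stuck}; {#2 pressure regulator degraded, Flowmeter offline, Inboard CO2 absorber lost, Inboard O2 cylinder is down, Primary APL valve degraded, Secondary vaporizer stuck}.

4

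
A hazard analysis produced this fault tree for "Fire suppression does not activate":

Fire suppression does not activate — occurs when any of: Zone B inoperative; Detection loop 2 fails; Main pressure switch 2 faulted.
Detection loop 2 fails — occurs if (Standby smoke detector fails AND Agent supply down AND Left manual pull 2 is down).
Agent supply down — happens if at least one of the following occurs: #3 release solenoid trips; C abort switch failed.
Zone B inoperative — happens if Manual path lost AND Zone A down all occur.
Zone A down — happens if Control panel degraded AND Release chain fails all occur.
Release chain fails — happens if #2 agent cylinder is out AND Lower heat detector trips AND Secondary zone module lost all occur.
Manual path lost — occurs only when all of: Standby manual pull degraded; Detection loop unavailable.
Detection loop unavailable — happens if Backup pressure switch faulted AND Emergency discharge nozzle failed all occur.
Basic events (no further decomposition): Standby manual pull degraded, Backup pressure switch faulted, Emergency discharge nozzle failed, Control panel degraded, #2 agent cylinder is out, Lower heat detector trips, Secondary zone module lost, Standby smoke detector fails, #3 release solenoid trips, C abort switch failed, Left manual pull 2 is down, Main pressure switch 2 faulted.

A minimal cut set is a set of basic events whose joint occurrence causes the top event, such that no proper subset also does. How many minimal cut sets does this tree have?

Detection loop unavailable [AND]: one cut set from each child combined → 1 × 1 = 1 cut set(s).
Manual path lost [AND]: one cut set from each child combined → 1 × 1 = 1 cut set(s).
Release chain fails [AND]: one cut set from each child combined → 1 × 1 × 1 = 1 cut set(s).
Zone A down [AND]: one cut set from each child combined → 1 × 1 = 1 cut set(s).
Zone B inoperative [AND]: one cut set from each child combined → 1 × 1 = 1 cut set(s).
Agent supply down [OR]: union of children's cut sets → 2 cut set(s).
Detection loop 2 fails [AND]: one cut set from each child combined → 1 × 2 × 1 = 2 cut set(s).
Fire suppression does not activate [OR]: union of children's cut sets → 4 cut set(s).
Minimal cut sets: {#2 agent cylinder is out, Backup pressure switch faulted, Control panel degraded, Emergency discharge nozzle failed, Lower heat detector trips, Secondary zone module lost, Standby manual pull degraded}; {#3 release solenoid trips, Left manual pull 2 is down, Standby smoke detector fails}; {C abort switch failed, Left manual pull 2 is down, Standby smoke detector fails}; {Main pressure switch 2 faulted}.

4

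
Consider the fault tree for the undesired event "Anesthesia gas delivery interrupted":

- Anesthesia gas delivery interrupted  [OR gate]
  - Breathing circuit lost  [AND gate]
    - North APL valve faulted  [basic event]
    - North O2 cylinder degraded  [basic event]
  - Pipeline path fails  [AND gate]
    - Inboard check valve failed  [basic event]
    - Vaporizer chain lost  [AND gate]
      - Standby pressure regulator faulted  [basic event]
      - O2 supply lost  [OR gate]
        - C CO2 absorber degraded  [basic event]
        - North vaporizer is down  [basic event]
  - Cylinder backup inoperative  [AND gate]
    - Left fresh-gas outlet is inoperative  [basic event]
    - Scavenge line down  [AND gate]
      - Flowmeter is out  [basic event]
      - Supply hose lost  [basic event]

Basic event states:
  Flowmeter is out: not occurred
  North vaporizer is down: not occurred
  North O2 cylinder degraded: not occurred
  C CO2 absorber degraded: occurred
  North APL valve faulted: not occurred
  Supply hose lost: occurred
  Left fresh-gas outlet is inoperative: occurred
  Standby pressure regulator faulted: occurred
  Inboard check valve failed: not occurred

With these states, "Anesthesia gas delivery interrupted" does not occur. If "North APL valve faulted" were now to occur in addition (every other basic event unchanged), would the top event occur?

No

Counterfactual: set "North APL valve faulted" to occurred.
Breathing circuit lost [AND]: North APL valve faulted=occurs, North O2 cylinder degraded=not → not all inputs occur → does not occur.
O2 supply lost [OR]: C CO2 absorber degraded=occurs, North vaporizer is down=not → at least one input occurs → occurs.
Vaporizer chain lost [AND]: Standby pressure regulator faulted=occurs, O2 supply lost=occurs → all inputs occur → occurs.
Pipeline path fails [AND]: Inboard check valve failed=not, Vaporizer chain lost=occurs → not all inputs occur → does not occur.
Scavenge line down [AND]: Flowmeter is out=not, Supply hose lost=occurs → not all inputs occur → does not occur.
Cylinder backup inoperative [AND]: Left fresh-gas outlet is inoperative=occurs, Scavenge line down=not → not all inputs occur → does not occur.
Anesthesia gas delivery interrupted [OR]: Breathing circuit lost=not, Pipeline path fails=not, Cylinder backup inoperative=not → no input occurs → does not occur.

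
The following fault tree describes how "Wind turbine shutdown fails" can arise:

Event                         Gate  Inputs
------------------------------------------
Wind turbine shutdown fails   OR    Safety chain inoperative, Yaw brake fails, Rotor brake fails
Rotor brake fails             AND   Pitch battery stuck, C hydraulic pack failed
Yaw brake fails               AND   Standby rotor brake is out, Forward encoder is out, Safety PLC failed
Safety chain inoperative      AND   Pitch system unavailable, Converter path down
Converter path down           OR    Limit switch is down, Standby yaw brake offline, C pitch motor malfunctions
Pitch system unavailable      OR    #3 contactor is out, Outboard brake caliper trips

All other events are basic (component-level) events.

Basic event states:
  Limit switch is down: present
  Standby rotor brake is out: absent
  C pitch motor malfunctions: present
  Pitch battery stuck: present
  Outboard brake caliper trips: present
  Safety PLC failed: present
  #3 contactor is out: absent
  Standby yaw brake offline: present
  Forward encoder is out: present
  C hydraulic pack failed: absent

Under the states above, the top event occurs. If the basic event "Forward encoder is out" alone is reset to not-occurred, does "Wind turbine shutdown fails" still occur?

Counterfactual: set "Forward encoder is out" to not occurred.
Pitch system unavailable [OR]: #3 contactor is out=not, Outboard brake caliper trips=occurs → at least one input occurs → occurs.
Converter path down [OR]: Limit switch is down=occurs, Standby yaw brake offline=occurs, C pitch motor malfunctions=occurs → at least one input occurs → occurs.
Safety chain inoperative [AND]: Pitch system unavailable=occurs, Converter path down=occurs → all inputs occur → occurs.
Yaw brake fails [AND]: Standby rotor brake is out=not, Forward encoder is out=not, Safety PLC failed=occurs → not all inputs occur → does not occur.
Rotor brake fails [AND]: Pitch battery stuck=occurs, C hydraulic pack failed=not → not all inputs occur → does not occur.
Wind turbine shutdown fails [OR]: Safety chain inoperative=occurs, Yaw brake fails=not, Rotor brake fails=not → at least one input occurs → occurs.

Yes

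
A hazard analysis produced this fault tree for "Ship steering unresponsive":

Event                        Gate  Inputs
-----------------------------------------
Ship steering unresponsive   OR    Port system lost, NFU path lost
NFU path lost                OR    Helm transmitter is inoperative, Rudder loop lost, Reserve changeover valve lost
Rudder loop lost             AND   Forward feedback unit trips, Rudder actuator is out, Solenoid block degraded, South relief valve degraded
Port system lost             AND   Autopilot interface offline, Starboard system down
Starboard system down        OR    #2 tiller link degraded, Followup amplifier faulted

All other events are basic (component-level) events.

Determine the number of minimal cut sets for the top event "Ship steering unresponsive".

Starboard system down [OR]: union of children's cut sets → 2 cut set(s).
Port system lost [AND]: one cut set from each child combined → 1 × 2 = 2 cut set(s).
Rudder loop lost [AND]: one cut set from each child combined → 1 × 1 × 1 × 1 = 1 cut set(s).
NFU path lost [OR]: union of children's cut sets → 3 cut set(s).
Ship steering unresponsive [OR]: union of children's cut sets → 5 cut set(s).
Minimal cut sets: {#2 tiller link degraded, Autopilot interface offline}; {Autopilot interface offline, Followup amplifier faulted}; {Helm transmitter is inoperative}; {Forward feedback unit trips, Rudder actuator is out, Solenoid block degraded, South relief valve degraded}; {Reserve changeover valve lost}.

5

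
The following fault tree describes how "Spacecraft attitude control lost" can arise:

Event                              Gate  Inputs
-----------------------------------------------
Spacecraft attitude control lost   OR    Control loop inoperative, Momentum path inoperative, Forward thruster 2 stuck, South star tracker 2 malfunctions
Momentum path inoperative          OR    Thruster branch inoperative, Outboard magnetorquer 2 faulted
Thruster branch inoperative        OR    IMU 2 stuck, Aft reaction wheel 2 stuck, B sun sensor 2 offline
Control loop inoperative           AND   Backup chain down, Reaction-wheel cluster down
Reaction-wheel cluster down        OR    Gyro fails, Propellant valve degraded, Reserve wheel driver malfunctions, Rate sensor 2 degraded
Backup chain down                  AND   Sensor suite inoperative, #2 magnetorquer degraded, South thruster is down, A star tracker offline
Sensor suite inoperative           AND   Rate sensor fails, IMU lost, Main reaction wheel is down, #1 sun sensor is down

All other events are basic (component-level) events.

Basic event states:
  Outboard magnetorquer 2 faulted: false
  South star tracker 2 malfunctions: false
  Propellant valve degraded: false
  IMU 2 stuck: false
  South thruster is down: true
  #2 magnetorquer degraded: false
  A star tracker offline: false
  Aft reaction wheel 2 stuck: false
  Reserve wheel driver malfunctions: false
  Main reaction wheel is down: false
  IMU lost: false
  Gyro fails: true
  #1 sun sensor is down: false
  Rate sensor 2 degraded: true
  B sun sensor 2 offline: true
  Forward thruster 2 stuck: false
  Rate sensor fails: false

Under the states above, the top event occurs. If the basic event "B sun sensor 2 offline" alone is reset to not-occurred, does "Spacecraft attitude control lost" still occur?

Counterfactual: set "B sun sensor 2 offline" to not occurred.
Sensor suite inoperative [AND]: Rate sensor fails=not, IMU lost=not, Main reaction wheel is down=not, #1 sun sensor is down=not → not all inputs occur → does not occur.
Backup chain down [AND]: Sensor suite inoperative=not, #2 magnetorquer degraded=not, South thruster is down=occurs, A star tracker offline=not → not all inputs occur → does not occur.
Reaction-wheel cluster down [OR]: Gyro fails=occurs, Propellant valve degraded=not, Reserve wheel driver malfunctions=not, Rate sensor 2 degraded=occurs → at least one input occurs → occurs.
Control loop inoperative [AND]: Backup chain down=not, Reaction-wheel cluster down=occurs → not all inputs occur → does not occur.
Thruster branch inoperative [OR]: IMU 2 stuck=not, Aft reaction wheel 2 stuck=not, B sun sensor 2 offline=not → no input occurs → does not occur.
Momentum path inoperative [OR]: Thruster branch inoperative=not, Outboard magnetorquer 2 faulted=not → no input occurs → does not occur.
Spacecraft attitude control lost [OR]: Control loop inoperative=not, Momentum path inoperative=not, Forward thruster 2 stuck=not, South star tracker 2 malfunctions=not → no input occurs → does not occur.

No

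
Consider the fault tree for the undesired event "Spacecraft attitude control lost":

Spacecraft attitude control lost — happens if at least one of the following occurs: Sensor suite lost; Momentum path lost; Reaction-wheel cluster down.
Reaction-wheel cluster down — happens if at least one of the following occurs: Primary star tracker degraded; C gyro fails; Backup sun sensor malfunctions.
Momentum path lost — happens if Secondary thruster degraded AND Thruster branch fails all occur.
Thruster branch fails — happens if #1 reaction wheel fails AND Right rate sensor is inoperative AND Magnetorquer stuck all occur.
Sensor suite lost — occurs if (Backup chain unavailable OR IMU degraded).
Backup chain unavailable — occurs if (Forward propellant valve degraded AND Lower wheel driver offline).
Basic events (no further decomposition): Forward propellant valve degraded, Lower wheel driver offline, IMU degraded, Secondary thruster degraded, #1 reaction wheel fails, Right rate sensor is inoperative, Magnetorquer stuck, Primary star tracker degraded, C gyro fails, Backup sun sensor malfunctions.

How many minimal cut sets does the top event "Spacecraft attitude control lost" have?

6

Backup chain unavailable [AND]: one cut set from each child combined → 1 × 1 = 1 cut set(s).
Sensor suite lost [OR]: union of children's cut sets → 2 cut set(s).
Thruster branch fails [AND]: one cut set from each child combined → 1 × 1 × 1 = 1 cut set(s).
Momentum path lost [AND]: one cut set from each child combined → 1 × 1 = 1 cut set(s).
Reaction-wheel cluster down [OR]: union of children's cut sets → 3 cut set(s).
Spacecraft attitude control lost [OR]: union of children's cut sets → 6 cut set(s).
Minimal cut sets: {Forward propellant valve degraded, Lower wheel driver offline}; {IMU degraded}; {#1 reaction wheel fails, Magnetorquer stuck, Right rate sensor is inoperative, Secondary thruster degraded}; {Primary star tracker degraded}; {C gyro fails}; {Backup sun sensor malfunctions}.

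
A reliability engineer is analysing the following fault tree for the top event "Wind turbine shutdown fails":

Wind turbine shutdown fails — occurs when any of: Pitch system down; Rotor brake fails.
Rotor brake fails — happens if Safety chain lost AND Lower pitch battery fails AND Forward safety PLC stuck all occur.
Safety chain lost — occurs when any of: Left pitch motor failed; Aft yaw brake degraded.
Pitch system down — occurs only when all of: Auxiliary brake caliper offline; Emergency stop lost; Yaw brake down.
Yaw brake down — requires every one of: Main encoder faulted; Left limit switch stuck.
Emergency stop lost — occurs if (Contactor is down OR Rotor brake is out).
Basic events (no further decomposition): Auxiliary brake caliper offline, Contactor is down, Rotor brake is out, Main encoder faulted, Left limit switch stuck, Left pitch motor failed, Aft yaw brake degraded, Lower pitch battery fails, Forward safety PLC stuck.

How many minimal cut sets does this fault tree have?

4

Emergency stop lost [OR]: union of children's cut sets → 2 cut set(s).
Yaw brake down [AND]: one cut set from each child combined → 1 × 1 = 1 cut set(s).
Pitch system down [AND]: one cut set from each child combined → 1 × 2 × 1 = 2 cut set(s).
Safety chain lost [OR]: union of children's cut sets → 2 cut set(s).
Rotor brake fails [AND]: one cut set from each child combined → 2 × 1 × 1 = 2 cut set(s).
Wind turbine shutdown fails [OR]: union of children's cut sets → 4 cut set(s).
Minimal cut sets: {Auxiliary brake caliper offline, Contactor is down, Left limit switch stuck, Main encoder faulted}; {Auxiliary brake caliper offline, Left limit switch stuck, Main encoder faulted, Rotor brake is out}; {Forward safety PLC stuck, Left pitch motor failed, Lower pitch battery fails}; {Aft yaw brake degraded, Forward safety PLC stuck, Lower pitch battery fails}.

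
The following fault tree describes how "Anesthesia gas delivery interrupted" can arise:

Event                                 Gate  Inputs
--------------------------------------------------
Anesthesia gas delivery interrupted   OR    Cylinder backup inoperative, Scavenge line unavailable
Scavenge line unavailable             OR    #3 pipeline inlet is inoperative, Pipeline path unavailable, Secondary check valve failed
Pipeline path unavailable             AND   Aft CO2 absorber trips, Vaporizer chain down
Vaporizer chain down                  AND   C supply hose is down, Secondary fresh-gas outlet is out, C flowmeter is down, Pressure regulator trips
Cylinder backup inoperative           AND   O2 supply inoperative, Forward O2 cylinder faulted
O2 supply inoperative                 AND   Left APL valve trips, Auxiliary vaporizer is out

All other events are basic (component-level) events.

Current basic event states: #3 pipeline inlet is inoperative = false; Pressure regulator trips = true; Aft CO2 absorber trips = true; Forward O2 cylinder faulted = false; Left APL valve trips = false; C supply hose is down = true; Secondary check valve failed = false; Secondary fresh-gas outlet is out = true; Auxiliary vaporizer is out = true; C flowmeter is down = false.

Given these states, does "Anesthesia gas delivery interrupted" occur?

O2 supply inoperative [AND]: Left APL valve trips=not, Auxiliary vaporizer is out=occurs → not all inputs occur → does not occur.
Cylinder backup inoperative [AND]: O2 supply inoperative=not, Forward O2 cylinder faulted=not → not all inputs occur → does not occur.
Vaporizer chain down [AND]: C supply hose is down=occurs, Secondary fresh-gas outlet is out=occurs, C flowmeter is down=not, Pressure regulator trips=occurs → not all inputs occur → does not occur.
Pipeline path unavailable [AND]: Aft CO2 absorber trips=occurs, Vaporizer chain down=not → not all inputs occur → does not occur.
Scavenge line unavailable [OR]: #3 pipeline inlet is inoperative=not, Pipeline path unavailable=not, Secondary check valve failed=not → no input occurs → does not occur.
Anesthesia gas delivery interrupted [OR]: Cylinder backup inoperative=not, Scavenge line unavailable=not → no input occurs → does not occur.

No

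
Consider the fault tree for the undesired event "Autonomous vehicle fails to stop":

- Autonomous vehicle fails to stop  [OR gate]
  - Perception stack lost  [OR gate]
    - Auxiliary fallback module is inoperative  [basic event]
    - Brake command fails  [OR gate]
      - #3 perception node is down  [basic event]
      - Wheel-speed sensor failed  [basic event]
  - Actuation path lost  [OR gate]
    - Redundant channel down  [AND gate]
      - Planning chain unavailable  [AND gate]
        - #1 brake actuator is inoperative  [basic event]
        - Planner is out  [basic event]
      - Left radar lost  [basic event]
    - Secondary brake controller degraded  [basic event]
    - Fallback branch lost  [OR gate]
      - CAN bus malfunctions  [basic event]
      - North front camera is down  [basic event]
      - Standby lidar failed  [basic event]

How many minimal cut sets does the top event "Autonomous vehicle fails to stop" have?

Brake command fails [OR]: union of children's cut sets → 2 cut set(s).
Perception stack lost [OR]: union of children's cut sets → 3 cut set(s).
Planning chain unavailable [AND]: one cut set from each child combined → 1 × 1 = 1 cut set(s).
Redundant channel down [AND]: one cut set from each child combined → 1 × 1 = 1 cut set(s).
Fallback branch lost [OR]: union of children's cut sets → 3 cut set(s).
Actuation path lost [OR]: union of children's cut sets → 5 cut set(s).
Autonomous vehicle fails to stop [OR]: union of children's cut sets → 8 cut set(s).
Minimal cut sets: {Auxiliary fallback module is inoperative}; {#3 perception node is down}; {Wheel-speed sensor failed}; {#1 brake actuator is inoperative, Left radar lost, Planner is out}; {Secondary brake controller degraded}; {CAN bus malfunctions}; {North front camera is down}; {Standby lidar failed}.

8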